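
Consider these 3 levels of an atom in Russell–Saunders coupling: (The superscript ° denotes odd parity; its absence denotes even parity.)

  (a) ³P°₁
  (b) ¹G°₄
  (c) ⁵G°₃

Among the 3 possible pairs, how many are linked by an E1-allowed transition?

0

(a)–(b): forbidden (parity, ΔS, ΔL, ΔJ).
(a)–(c): forbidden (parity, ΔS, ΔL, ΔJ).
(b)–(c): forbidden (parity, ΔS).
Allowed pairs: 0 of 3.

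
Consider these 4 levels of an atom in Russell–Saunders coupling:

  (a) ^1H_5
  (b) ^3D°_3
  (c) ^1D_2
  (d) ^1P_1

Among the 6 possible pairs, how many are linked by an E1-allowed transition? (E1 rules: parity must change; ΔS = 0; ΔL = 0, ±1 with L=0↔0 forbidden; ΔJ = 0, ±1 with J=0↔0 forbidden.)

(a)–(b): forbidden (ΔS, ΔL, ΔJ).
(a)–(c): forbidden (parity, ΔL, ΔJ).
(a)–(d): forbidden (parity, ΔL, ΔJ).
(b)–(c): forbidden (ΔS).
(b)–(d): forbidden (ΔS, ΔJ).
(c)–(d): forbidden (parity).
Allowed pairs: 0 of 6.

0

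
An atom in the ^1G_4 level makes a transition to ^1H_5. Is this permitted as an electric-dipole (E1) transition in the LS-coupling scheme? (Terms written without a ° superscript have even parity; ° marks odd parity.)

ΔL = 0, ±1 (not L=0↔0): L: 4 → 5, ΔL = +1 — ok.
ΔJ = 0, ±1 (not J=0↔0): J: 4 → 5, ΔJ = +1 — ok.
ΔS = 0: S: 0 → 0 — ok.
Parity must change: even → even — fails.
Rule(s) violated: parity.

forbidden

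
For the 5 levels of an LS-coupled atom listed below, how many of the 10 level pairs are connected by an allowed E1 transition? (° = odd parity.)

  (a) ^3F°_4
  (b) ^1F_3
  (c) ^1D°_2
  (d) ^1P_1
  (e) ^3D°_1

(a)–(b): forbidden (ΔS).
(a)–(c): forbidden (parity, ΔS, ΔJ).
(a)–(d): forbidden (ΔS, ΔL, ΔJ).
(a)–(e): forbidden (parity, ΔJ).
(b)–(c): allowed.
(b)–(d): forbidden (parity, ΔL, ΔJ).
(b)–(e): forbidden (ΔS, ΔJ).
(c)–(d): allowed.
(c)–(e): forbidden (parity, ΔS).
(d)–(e): forbidden (ΔS).
Allowed pairs: 2 of 10.

2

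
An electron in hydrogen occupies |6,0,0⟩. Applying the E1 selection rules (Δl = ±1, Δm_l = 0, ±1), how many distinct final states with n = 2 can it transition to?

E1 requires Δl = ±1, so l_f ∈ {-1, 1}; with 0 ≤ l_f ≤ n_f−1 = 1, the allowed l_f values are {1}.
For l_f = 1: m_f ∈ {m_i−1, m_i, m_i+1} ∩ [−1, 1] = {-1, 0, 1} → 3 states.
Total: 3.

3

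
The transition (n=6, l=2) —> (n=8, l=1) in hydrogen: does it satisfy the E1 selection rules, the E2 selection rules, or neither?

Δl = 1 − 2 = -1; l_i + l_f = 3.
E1 (Δl = ±1): satisfied.
E2 (Δl = 0,±2, l_i+l_f ≥ 2): not satisfied.

E1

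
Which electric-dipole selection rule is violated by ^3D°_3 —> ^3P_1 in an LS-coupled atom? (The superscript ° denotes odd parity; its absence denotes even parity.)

the ΔJ = 0, ±1 rule

Reading off the term symbols: S 1→1, L 2→1, J 3→1, parity odd→even.
ΔL = 0, ±1 (not L=0↔0): L: 2 → 1, ΔL = -1 — satisfied.
ΔS = 0: S: 1 → 1 — satisfied.
Parity must change: odd → even — satisfied.
ΔJ = 0, ±1 (not J=0↔0): J: 3 → 1, ΔJ = -2 — violated.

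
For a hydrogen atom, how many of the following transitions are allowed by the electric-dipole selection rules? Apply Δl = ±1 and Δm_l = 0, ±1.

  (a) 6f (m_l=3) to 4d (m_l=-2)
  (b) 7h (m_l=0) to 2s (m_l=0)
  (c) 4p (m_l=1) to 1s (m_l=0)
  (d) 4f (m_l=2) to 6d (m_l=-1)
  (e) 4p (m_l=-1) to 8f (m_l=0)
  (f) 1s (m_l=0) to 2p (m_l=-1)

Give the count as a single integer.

2

(a) forbidden — Δm_l = -5 (E1 requires Δm_l = 0, ±1)
(b) forbidden — Δl = -5 (E1 requires Δl = ±1)
(c) allowed
(d) forbidden — Δm_l = -3 (E1 requires Δm_l = 0, ±1)
(e) forbidden — Δl = +2 (E1 requires Δl = ±1)
(f) allowed
Total allowed: 2 of 6.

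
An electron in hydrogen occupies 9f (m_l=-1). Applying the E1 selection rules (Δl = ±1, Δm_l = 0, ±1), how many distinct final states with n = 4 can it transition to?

3

E1 requires Δl = ±1, so l_f ∈ {2, 4}; with 0 ≤ l_f ≤ n_f−1 = 3, the allowed l_f values are {2}.
For l_f = 2: m_f ∈ {m_i−1, m_i, m_i+1} ∩ [−2, 2] = {-2, -1, 0} → 3 states.
Total: 3.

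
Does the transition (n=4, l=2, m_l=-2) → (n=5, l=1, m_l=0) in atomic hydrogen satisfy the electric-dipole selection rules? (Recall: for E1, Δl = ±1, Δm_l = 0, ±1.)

l: 2 → 1 (Δl = -1). Δl = ±1 passes.
Δm_l = 0 − (-2) = +2. E1 requires Δm_l = 0, ±1: fails.
The transition is electric-dipole forbidden.

forbidden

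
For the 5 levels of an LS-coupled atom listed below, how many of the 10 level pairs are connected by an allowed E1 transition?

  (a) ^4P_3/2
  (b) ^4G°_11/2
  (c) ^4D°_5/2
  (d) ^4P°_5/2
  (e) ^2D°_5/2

2

(a)–(b): forbidden (ΔL, ΔJ).
(a)–(c): allowed.
(a)–(d): allowed.
(a)–(e): forbidden (ΔS).
(b)–(c): forbidden (parity, ΔL, ΔJ).
(b)–(d): forbidden (parity, ΔL, ΔJ).
(b)–(e): forbidden (parity, ΔS, ΔL, ΔJ).
(c)–(d): forbidden (parity).
(c)–(e): forbidden (parity, ΔS).
(d)–(e): forbidden (parity, ΔS).
Allowed pairs: 2 of 10.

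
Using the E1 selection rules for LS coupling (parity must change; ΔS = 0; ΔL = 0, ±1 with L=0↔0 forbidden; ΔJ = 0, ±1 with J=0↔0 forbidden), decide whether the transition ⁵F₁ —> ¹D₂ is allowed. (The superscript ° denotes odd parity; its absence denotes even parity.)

Initial level: S=2, L=3, J=1, parity even. Final level: S=0, L=2, J=2, parity even.
Parity must change: even → even — fails.
ΔS = 0: S: 2 → 0 — fails.
ΔJ = 0, ±1 (not J=0↔0): J: 1 → 2, ΔJ = +1 — passes.
ΔL = 0, ±1 (not L=0↔0): L: 3 → 2, ΔL = -1 — passes.
Rule(s) violated: parity, ΔS.

forbidden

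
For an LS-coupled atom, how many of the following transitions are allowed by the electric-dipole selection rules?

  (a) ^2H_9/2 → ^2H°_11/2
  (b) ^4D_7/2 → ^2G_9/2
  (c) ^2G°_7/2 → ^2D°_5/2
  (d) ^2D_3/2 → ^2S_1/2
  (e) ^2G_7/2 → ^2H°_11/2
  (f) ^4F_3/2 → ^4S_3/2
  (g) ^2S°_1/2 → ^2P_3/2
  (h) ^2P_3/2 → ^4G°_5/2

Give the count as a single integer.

(a) allowed
(b) forbidden (parity, ΔS, ΔL fail)
(c) forbidden (parity, ΔL fail)
(d) forbidden (parity, ΔL fail)
(e) forbidden (ΔJ fails)
(f) forbidden (parity, ΔL fail)
(g) allowed
(h) forbidden (ΔS, ΔL fail)
Total allowed: 2 of 8.

2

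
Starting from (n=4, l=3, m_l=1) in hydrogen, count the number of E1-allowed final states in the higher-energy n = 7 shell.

6

E1 requires Δl = ±1, so l_f ∈ {2, 4}; with 0 ≤ l_f ≤ n_f−1 = 6, the allowed l_f values are {2, 4}.
For l_f = 2: m_f ∈ {m_i−1, m_i, m_i+1} ∩ [−2, 2] = {0, 1, 2} → 3 states.
For l_f = 4: m_f ∈ {m_i−1, m_i, m_i+1} ∩ [−4, 4] = {0, 1, 2} → 3 states.
Total: 6.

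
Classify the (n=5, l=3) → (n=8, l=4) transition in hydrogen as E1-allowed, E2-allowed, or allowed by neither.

Δl = 4 − 3 = +1; l_i + l_f = 7.
E1 (Δl = ±1): satisfied.
E2 (Δl = 0,±2, l_i+l_f ≥ 2): not satisfied.

E1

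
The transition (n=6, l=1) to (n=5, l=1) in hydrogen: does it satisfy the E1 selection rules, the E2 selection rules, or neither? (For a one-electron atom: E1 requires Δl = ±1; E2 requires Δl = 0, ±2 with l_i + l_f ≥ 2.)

Δl = 1 − 1 = +0; l_i + l_f = 2.
E1 (Δl = ±1): not satisfied.
E2 (Δl = 0,±2, l_i+l_f ≥ 2): satisfied.

E2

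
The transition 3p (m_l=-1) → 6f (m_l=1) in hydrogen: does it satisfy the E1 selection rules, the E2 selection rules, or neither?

Δl = 3 − 1 = +2; l_i + l_f = 4.
Δm_l = +2.
E1 (Δl = ±1, |Δm_l| ≤ 1): not satisfied.
E2 (Δl = 0,±2, l_i+l_f ≥ 2, |Δm_l| ≤ 2): satisfied.

E2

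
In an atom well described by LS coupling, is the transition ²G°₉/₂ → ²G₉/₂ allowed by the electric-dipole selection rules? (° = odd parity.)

Initial level: S=1/2, L=4, J=9/2, parity odd. Final level: S=1/2, L=4, J=9/2, parity even.
Parity must change: odd → even — ✓.
ΔJ = 0, ±1 (not J=0↔0): J: 9/2 → 9/2, ΔJ = +0 — ✓.
ΔS = 0: S: 1/2 → 1/2 — ✓.
ΔL = 0, ±1 (not L=0↔0): L: 4 → 4, ΔL = +0 — ✓.
All four E1 rules are satisfied.

allowed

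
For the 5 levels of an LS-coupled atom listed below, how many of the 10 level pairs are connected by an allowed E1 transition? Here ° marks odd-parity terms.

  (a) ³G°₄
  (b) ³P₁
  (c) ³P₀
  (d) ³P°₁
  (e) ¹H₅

2

(a)–(b): forbidden (ΔL, ΔJ).
(a)–(c): forbidden (ΔL, ΔJ).
(a)–(d): forbidden (parity, ΔL, ΔJ).
(a)–(e): forbidden (ΔS).
(b)–(c): forbidden (parity).
(b)–(d): allowed.
(b)–(e): forbidden (parity, ΔS, ΔL, ΔJ).
(c)–(d): allowed.
(c)–(e): forbidden (parity, ΔS, ΔL, ΔJ).
(d)–(e): forbidden (ΔS, ΔL, ΔJ).
Allowed pairs: 2 of 10.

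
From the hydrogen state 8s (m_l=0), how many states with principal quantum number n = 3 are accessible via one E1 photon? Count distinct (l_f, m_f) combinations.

E1 requires Δl = ±1, so l_f ∈ {-1, 1}; with 0 ≤ l_f ≤ n_f−1 = 2, the allowed l_f values are {1}.
For l_f = 1: m_f ∈ {m_i−1, m_i, m_i+1} ∩ [−1, 1] = {-1, 0, 1} → 3 states.
Total: 3.

3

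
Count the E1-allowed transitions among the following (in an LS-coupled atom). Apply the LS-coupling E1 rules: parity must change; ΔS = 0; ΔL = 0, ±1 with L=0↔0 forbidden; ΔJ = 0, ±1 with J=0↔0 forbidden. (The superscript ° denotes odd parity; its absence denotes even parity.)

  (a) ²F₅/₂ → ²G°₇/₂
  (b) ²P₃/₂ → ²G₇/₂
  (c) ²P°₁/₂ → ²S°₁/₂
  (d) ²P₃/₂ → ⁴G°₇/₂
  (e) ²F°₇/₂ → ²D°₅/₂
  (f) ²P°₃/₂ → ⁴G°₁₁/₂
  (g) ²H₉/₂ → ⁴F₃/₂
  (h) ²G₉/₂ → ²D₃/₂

1

(a) allowed
(b) forbidden (parity, ΔL, ΔJ fail)
(c) forbidden (parity fails)
(d) forbidden (ΔS, ΔL, ΔJ fail)
(e) forbidden (parity fails)
(f) forbidden (parity, ΔS, ΔL, ΔJ fail)
(g) forbidden (parity, ΔS, ΔL, ΔJ fail)
(h) forbidden (parity, ΔL, ΔJ fail)
Total allowed: 1 of 8.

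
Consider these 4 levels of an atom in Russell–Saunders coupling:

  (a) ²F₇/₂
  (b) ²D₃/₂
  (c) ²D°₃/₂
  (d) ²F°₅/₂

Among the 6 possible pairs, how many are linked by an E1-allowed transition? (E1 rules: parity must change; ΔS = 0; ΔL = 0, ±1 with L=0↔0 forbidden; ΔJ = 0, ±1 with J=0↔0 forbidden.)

(a)–(b): forbidden (parity, ΔJ).
(a)–(c): forbidden (ΔJ).
(a)–(d): allowed.
(b)–(c): allowed.
(b)–(d): allowed.
(c)–(d): forbidden (parity).
Allowed pairs: 3 of 6.

3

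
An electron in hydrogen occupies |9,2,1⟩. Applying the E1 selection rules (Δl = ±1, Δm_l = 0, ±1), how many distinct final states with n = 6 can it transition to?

E1 requires Δl = ±1, so l_f ∈ {1, 3}; with 0 ≤ l_f ≤ n_f−1 = 5, the allowed l_f values are {1, 3}.
For l_f = 1: m_f ∈ {m_i−1, m_i, m_i+1} ∩ [−1, 1] = {0, 1} → 2 states.
For l_f = 3: m_f ∈ {m_i−1, m_i, m_i+1} ∩ [−3, 3] = {0, 1, 2} → 3 states.
Total: 5.

5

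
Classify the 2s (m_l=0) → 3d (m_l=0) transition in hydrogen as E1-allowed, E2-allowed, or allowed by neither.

E2

Δl = 2 − 0 = +2; l_i + l_f = 2.
Δm_l = +0.
E1 (Δl = ±1, |Δm_l| ≤ 1): not satisfied.
E2 (Δl = 0,±2, l_i+l_f ≥ 2, |Δm_l| ≤ 2): satisfied.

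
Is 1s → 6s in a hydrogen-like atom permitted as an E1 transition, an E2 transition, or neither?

Δl = 0 − 0 = +0; l_i + l_f = 0.
E1 (Δl = ±1): not satisfied.
E2 (Δl = 0,±2, l_i+l_f ≥ 2): not satisfied.

neither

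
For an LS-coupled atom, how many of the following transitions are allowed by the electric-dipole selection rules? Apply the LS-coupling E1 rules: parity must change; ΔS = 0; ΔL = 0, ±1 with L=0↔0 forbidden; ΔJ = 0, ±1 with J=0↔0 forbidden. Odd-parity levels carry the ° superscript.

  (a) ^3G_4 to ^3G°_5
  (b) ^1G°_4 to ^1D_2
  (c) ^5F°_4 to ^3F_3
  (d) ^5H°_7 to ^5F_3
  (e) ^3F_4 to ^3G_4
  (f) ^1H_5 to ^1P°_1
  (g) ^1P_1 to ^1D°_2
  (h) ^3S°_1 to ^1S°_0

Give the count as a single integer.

(a) allowed
(b) forbidden (ΔL, ΔJ fail)
(c) forbidden (ΔS fails)
(d) forbidden (ΔL, ΔJ fail)
(e) forbidden (parity fails)
(f) forbidden (ΔL, ΔJ fail)
(g) allowed
(h) forbidden (parity, ΔS, ΔL fail)
Total allowed: 2 of 8.

2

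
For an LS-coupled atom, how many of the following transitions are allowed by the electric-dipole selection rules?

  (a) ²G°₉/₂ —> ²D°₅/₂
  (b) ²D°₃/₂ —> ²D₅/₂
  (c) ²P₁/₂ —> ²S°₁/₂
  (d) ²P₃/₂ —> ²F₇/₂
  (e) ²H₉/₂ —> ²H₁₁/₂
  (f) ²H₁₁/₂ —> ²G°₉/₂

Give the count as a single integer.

3

(a) forbidden (parity, ΔL, ΔJ fail)
(b) allowed
(c) allowed
(d) forbidden (parity, ΔL, ΔJ fail)
(e) forbidden (parity fails)
(f) allowed
Total allowed: 3 of 6.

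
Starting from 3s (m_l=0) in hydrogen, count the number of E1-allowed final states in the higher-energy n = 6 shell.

E1 requires Δl = ±1, so l_f ∈ {-1, 1}; with 0 ≤ l_f ≤ n_f−1 = 5, the allowed l_f values are {1}.
For l_f = 1: m_f ∈ {m_i−1, m_i, m_i+1} ∩ [−1, 1] = {-1, 0, 1} → 3 states.
Total: 3.

3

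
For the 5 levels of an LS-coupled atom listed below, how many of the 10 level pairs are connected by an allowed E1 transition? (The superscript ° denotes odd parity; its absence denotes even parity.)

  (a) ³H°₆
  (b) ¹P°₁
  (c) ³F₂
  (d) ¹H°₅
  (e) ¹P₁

1

(a)–(b): forbidden (parity, ΔS, ΔL, ΔJ).
(a)–(c): forbidden (ΔL, ΔJ).
(a)–(d): forbidden (parity, ΔS).
(a)–(e): forbidden (ΔS, ΔL, ΔJ).
(b)–(c): forbidden (ΔS, ΔL).
(b)–(d): forbidden (parity, ΔL, ΔJ).
(b)–(e): allowed.
(c)–(d): forbidden (ΔS, ΔL, ΔJ).
(c)–(e): forbidden (parity, ΔS, ΔL).
(d)–(e): forbidden (ΔL, ΔJ).
Allowed pairs: 1 of 10.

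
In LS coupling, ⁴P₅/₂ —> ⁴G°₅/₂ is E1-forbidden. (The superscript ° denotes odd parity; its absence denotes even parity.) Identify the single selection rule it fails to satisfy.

the ΔL = 0, ±1 rule

Parity must change: even → odd — ok.
ΔS = 0: S: 3/2 → 3/2 — ok.
ΔL = 0, ±1 (not L=0↔0): L: 1 → 4, ΔL = +3 — fails.
ΔJ = 0, ±1 (not J=0↔0): J: 5/2 → 5/2, ΔJ = +0 — ok.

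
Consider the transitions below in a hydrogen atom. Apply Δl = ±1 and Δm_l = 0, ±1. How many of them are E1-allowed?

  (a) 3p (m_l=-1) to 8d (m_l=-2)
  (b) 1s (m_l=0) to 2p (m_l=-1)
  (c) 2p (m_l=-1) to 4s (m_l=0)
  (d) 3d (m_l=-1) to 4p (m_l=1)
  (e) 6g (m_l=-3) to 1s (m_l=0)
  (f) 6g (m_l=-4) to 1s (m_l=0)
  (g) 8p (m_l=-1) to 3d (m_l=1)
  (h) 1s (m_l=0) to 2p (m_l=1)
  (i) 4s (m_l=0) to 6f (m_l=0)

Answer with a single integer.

4

(a) allowed
(b) allowed
(c) allowed
(d) forbidden — Δm_l = +2 (E1 requires Δm_l = 0, ±1)
(e) forbidden — Δl = -4 (E1 requires Δl = ±1); Δm_l = +3 (E1 requires Δm_l = 0, ±1)
(f) forbidden — Δl = -4 (E1 requires Δl = ±1); Δm_l = +4 (E1 requires Δm_l = 0, ±1)
(g) forbidden — Δm_l = +2 (E1 requires Δm_l = 0, ±1)
(h) allowed
(i) forbidden — Δl = +3 (E1 requires Δl = ±1)
Total allowed: 4 of 9.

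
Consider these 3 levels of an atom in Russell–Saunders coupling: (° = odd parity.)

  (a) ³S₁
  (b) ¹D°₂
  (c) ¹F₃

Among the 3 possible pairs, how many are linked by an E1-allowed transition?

1

(a)–(b): forbidden (ΔS, ΔL).
(a)–(c): forbidden (parity, ΔS, ΔL, ΔJ).
(b)–(c): allowed.
Allowed pairs: 1 of 3.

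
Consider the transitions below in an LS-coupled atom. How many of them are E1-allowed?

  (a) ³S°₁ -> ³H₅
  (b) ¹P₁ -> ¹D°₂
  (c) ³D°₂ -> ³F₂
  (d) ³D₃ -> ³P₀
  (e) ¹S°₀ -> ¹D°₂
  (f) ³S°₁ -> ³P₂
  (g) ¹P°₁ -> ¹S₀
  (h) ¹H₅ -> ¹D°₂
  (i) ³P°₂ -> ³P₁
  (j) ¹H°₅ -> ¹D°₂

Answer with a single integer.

5

(a) forbidden (ΔL, ΔJ fail)
(b) allowed
(c) allowed
(d) forbidden (parity, ΔJ fail)
(e) forbidden (parity, ΔL, ΔJ fail)
(f) allowed
(g) allowed
(h) forbidden (ΔL, ΔJ fail)
(i) allowed
(j) forbidden (parity, ΔL, ΔJ fail)
Total allowed: 5 of 10.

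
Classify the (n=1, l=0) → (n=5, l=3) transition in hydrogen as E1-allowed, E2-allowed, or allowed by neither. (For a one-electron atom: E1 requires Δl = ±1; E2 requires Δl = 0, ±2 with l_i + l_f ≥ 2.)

Δl = 3 − 0 = +3; l_i + l_f = 3.
E1 (Δl = ±1): not satisfied.
E2 (Δl = 0,±2, l_i+l_f ≥ 2): not satisfied.

neither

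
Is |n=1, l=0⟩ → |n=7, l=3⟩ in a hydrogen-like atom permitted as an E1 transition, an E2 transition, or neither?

neither

Δl = 3 − 0 = +3; l_i + l_f = 3.
E1 (Δl = ±1): not satisfied.
E2 (Δl = 0,±2, l_i+l_f ≥ 2): not satisfied.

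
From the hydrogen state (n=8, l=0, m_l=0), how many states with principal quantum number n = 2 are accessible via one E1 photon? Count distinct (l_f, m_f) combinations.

3

E1 requires Δl = ±1, so l_f ∈ {-1, 1}; with 0 ≤ l_f ≤ n_f−1 = 1, the allowed l_f values are {1}.
For l_f = 1: m_f ∈ {m_i−1, m_i, m_i+1} ∩ [−1, 1] = {-1, 0, 1} → 3 states.
Total: 3.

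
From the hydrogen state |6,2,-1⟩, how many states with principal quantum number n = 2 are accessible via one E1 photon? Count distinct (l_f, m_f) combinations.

E1 requires Δl = ±1, so l_f ∈ {1, 3}; with 0 ≤ l_f ≤ n_f−1 = 1, the allowed l_f values are {1}.
For l_f = 1: m_f ∈ {m_i−1, m_i, m_i+1} ∩ [−1, 1] = {-1, 0} → 2 states.
Total: 2.

2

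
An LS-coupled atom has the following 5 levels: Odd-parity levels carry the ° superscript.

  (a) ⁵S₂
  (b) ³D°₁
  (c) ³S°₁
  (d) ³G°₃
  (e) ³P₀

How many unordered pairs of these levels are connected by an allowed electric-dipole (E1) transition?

2

(a)–(b): forbidden (ΔS, ΔL).
(a)–(c): forbidden (ΔS, ΔL).
(a)–(d): forbidden (ΔS, ΔL).
(a)–(e): forbidden (parity, ΔS, ΔJ).
(b)–(c): forbidden (parity, ΔL).
(b)–(d): forbidden (parity, ΔL, ΔJ).
(b)–(e): allowed.
(c)–(d): forbidden (parity, ΔL, ΔJ).
(c)–(e): allowed.
(d)–(e): forbidden (ΔL, ΔJ).
Allowed pairs: 2 of 10.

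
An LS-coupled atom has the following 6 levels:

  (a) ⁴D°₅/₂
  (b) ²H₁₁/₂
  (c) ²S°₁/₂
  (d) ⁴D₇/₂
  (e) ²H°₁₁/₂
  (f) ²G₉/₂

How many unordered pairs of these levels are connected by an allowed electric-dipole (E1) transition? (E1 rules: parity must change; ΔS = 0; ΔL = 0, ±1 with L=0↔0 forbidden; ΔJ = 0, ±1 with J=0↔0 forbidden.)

(a)–(b): forbidden (ΔS, ΔL, ΔJ).
(a)–(c): forbidden (parity, ΔS, ΔL, ΔJ).
(a)–(d): allowed.
(a)–(e): forbidden (parity, ΔS, ΔL, ΔJ).
(a)–(f): forbidden (ΔS, ΔL, ΔJ).
(b)–(c): forbidden (ΔL, ΔJ).
(b)–(d): forbidden (parity, ΔS, ΔL, ΔJ).
(b)–(e): allowed.
(b)–(f): forbidden (parity).
(c)–(d): forbidden (ΔS, ΔL, ΔJ).
(c)–(e): forbidden (parity, ΔL, ΔJ).
(c)–(f): forbidden (ΔL, ΔJ).
(d)–(e): forbidden (ΔS, ΔL, ΔJ).
(d)–(f): forbidden (parity, ΔS, ΔL).
(e)–(f): allowed.
Allowed pairs: 3 of 15.

3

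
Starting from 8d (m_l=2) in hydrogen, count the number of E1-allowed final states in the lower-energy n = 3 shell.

E1 requires Δl = ±1, so l_f ∈ {1, 3}; with 0 ≤ l_f ≤ n_f−1 = 2, the allowed l_f values are {1}.
For l_f = 1: m_f ∈ {m_i−1, m_i, m_i+1} ∩ [−1, 1] = {1} → 1 state.
Total: 1.

1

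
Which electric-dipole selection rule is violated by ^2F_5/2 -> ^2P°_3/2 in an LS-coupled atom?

Initial level: S=1/2, L=3, J=5/2, parity even. Final level: S=1/2, L=1, J=3/2, parity odd.
Parity must change: even → odd — satisfied.
ΔL = 0, ±1 (not L=0↔0): L: 3 → 1, ΔL = -2 — violated.
ΔJ = 0, ±1 (not J=0↔0): J: 5/2 → 3/2, ΔJ = -1 — satisfied.
ΔS = 0: S: 1/2 → 1/2 — satisfied.

the ΔL = 0, ±1 rule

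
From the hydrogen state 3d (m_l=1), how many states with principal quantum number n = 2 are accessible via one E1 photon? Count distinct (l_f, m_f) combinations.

E1 requires Δl = ±1, so l_f ∈ {1, 3}; with 0 ≤ l_f ≤ n_f−1 = 1, the allowed l_f values are {1}.
For l_f = 1: m_f ∈ {m_i−1, m_i, m_i+1} ∩ [−1, 1] = {0, 1} → 2 states.
Total: 2.

2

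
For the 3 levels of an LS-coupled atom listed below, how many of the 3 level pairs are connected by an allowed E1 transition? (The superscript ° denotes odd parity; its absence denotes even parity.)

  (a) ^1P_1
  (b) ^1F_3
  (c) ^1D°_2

2

(a)–(b): forbidden (parity, ΔL, ΔJ).
(a)–(c): allowed.
(b)–(c): allowed.
Allowed pairs: 2 of 3.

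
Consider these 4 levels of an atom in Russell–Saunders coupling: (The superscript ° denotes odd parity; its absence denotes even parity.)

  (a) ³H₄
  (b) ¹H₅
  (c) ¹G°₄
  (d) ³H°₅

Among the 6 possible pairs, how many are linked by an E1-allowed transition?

2

(a)–(b): forbidden (parity, ΔS).
(a)–(c): forbidden (ΔS).
(a)–(d): allowed.
(b)–(c): allowed.
(b)–(d): forbidden (ΔS).
(c)–(d): forbidden (parity, ΔS).
Allowed pairs: 2 of 6.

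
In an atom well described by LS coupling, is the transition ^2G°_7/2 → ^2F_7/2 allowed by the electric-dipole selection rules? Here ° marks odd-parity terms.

Parity must change: odd → even — passes.
ΔS = 0: S: 1/2 → 1/2 — passes.
ΔL = 0, ±1 (not L=0↔0): L: 4 → 3, ΔL = -1 — passes.
ΔJ = 0, ±1 (not J=0↔0): J: 7/2 → 7/2, ΔJ = +0 — passes.
All four E1 rules are satisfied.

allowed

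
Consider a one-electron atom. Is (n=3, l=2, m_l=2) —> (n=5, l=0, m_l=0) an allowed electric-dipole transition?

forbidden

Δl = 0 − 2 = -2; the E1 rule Δl = ±1 is fails.
Δm_l = 0 − (2) = -2. E1 requires Δm_l = 0, ±1: fails.
The transition is electric-dipole forbidden.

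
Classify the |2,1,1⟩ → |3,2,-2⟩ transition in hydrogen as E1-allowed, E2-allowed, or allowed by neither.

neither

Δl = 2 − 1 = +1; l_i + l_f = 3.
Δm_l = -3.
E1 (Δl = ±1, |Δm_l| ≤ 1): not satisfied.
E2 (Δl = 0,±2, l_i+l_f ≥ 2, |Δm_l| ≤ 2): not satisfied.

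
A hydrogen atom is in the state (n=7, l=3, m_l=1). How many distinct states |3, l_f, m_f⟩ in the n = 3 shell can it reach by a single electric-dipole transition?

E1 requires Δl = ±1, so l_f ∈ {2, 4}; with 0 ≤ l_f ≤ n_f−1 = 2, the allowed l_f values are {2}.
For l_f = 2: m_f ∈ {m_i−1, m_i, m_i+1} ∩ [−2, 2] = {0, 1, 2} → 3 states.
Total: 3.

3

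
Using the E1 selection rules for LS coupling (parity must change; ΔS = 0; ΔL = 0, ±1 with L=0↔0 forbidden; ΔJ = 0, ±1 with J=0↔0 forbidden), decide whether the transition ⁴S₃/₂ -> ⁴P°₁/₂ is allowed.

allowed

Reading off the term symbols: S 3/2→3/2, L 0→1, J 3/2→1/2, parity even→odd.
Parity must change: even → odd — ok.
ΔS = 0: S: 3/2 → 3/2 — ok.
ΔL = 0, ±1 (not L=0↔0): L: 0 → 1, ΔL = +1 — ok.
ΔJ = 0, ±1 (not J=0↔0): J: 3/2 → 1/2, ΔJ = -1 — ok.
All four E1 rules are satisfied.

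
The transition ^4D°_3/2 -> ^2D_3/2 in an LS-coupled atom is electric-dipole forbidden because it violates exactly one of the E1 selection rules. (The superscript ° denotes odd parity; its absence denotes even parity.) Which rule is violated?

the ΔS = 0 rule

Initial level: S=3/2, L=2, J=3/2, parity odd. Final level: S=1/2, L=2, J=3/2, parity even.
ΔS = 0: S: 3/2 → 1/2 — fails.
Parity must change: odd → even — passes.
ΔL = 0, ±1 (not L=0↔0): L: 2 → 2, ΔL = +0 — passes.
ΔJ = 0, ±1 (not J=0↔0): J: 3/2 → 3/2, ΔJ = +0 — passes.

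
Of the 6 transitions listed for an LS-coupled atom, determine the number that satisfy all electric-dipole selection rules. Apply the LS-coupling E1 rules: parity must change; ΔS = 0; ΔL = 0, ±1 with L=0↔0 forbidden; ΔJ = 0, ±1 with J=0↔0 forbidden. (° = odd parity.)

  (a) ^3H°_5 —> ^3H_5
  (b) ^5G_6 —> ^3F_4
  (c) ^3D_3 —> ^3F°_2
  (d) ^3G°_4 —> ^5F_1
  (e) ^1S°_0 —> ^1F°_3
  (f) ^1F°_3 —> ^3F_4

2

(a) allowed
(b) forbidden (parity, ΔS, ΔJ fail)
(c) allowed
(d) forbidden (ΔS, ΔJ fail)
(e) forbidden (parity, ΔL, ΔJ fail)
(f) forbidden (ΔS fails)
Total allowed: 2 of 6.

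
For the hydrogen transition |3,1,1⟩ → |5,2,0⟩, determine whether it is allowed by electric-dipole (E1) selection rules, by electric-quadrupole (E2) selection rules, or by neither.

E1

Δl = 2 − 1 = +1; l_i + l_f = 3.
Δm_l = -1.
E1 (Δl = ±1, |Δm_l| ≤ 1): satisfied.
E2 (Δl = 0,±2, l_i+l_f ≥ 2, |Δm_l| ≤ 2): not satisfied.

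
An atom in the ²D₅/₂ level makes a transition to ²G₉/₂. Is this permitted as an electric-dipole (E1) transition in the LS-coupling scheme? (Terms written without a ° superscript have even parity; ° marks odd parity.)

forbidden

Reading off the term symbols: S 1/2→1/2, L 2→4, J 5/2→9/2, parity even→even.
Parity must change: even → even — ✗.
ΔS = 0: S: 1/2 → 1/2 — ✓.
ΔL = 0, ±1 (not L=0↔0): L: 2 → 4, ΔL = +2 — ✗.
ΔJ = 0, ±1 (not J=0↔0): J: 5/2 → 9/2, ΔJ = +2 — ✗.
Rule(s) violated: parity, ΔL, ΔJ.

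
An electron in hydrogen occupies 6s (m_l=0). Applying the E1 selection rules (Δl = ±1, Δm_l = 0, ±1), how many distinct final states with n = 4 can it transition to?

E1 requires Δl = ±1, so l_f ∈ {-1, 1}; with 0 ≤ l_f ≤ n_f−1 = 3, the allowed l_f values are {1}.
For l_f = 1: m_f ∈ {m_i−1, m_i, m_i+1} ∩ [−1, 1] = {-1, 0, 1} → 3 states.
Total: 3.

3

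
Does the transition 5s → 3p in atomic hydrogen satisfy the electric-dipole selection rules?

Δl = 1 − 0 = +1; the E1 rule Δl = ±1 is satisfied.
All E1 selection rules are satisfied.

allowed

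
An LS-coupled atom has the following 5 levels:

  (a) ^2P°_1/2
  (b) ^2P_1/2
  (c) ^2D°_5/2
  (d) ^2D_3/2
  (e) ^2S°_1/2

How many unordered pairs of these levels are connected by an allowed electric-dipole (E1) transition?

4

(a)–(b): allowed.
(a)–(c): forbidden (parity, ΔJ).
(a)–(d): allowed.
(a)–(e): forbidden (parity).
(b)–(c): forbidden (ΔJ).
(b)–(d): forbidden (parity).
(b)–(e): allowed.
(c)–(d): allowed.
(c)–(e): forbidden (parity, ΔL, ΔJ).
(d)–(e): forbidden (ΔL).
Allowed pairs: 4 of 10.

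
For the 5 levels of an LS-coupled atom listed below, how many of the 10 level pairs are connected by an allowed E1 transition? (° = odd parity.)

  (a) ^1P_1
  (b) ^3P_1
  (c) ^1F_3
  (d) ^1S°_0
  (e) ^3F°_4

(a)–(b): forbidden (parity, ΔS).
(a)–(c): forbidden (parity, ΔL, ΔJ).
(a)–(d): allowed.
(a)–(e): forbidden (ΔS, ΔL, ΔJ).
(b)–(c): forbidden (parity, ΔS, ΔL, ΔJ).
(b)–(d): forbidden (ΔS).
(b)–(e): forbidden (ΔL, ΔJ).
(c)–(d): forbidden (ΔL, ΔJ).
(c)–(e): forbidden (ΔS).
(d)–(e): forbidden (parity, ΔS, ΔL, ΔJ).
Allowed pairs: 1 of 10.

1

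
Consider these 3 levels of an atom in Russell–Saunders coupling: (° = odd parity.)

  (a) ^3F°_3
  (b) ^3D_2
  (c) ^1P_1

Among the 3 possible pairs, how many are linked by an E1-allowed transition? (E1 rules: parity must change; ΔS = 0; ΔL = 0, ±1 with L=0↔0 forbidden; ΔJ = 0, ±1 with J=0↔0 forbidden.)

1

(a)–(b): allowed.
(a)–(c): forbidden (ΔS, ΔL, ΔJ).
(b)–(c): forbidden (parity, ΔS).
Allowed pairs: 1 of 3.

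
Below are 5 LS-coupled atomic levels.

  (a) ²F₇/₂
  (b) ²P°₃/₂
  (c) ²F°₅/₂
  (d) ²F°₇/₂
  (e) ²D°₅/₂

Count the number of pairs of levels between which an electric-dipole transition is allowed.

3

(a)–(b): forbidden (ΔL, ΔJ).
(a)–(c): allowed.
(a)–(d): allowed.
(a)–(e): allowed.
(b)–(c): forbidden (parity, ΔL).
(b)–(d): forbidden (parity, ΔL, ΔJ).
(b)–(e): forbidden (parity).
(c)–(d): forbidden (parity).
(c)–(e): forbidden (parity).
(d)–(e): forbidden (parity).
Allowed pairs: 3 of 10.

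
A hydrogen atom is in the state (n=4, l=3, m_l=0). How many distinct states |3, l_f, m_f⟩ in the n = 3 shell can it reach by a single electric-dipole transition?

3

E1 requires Δl = ±1, so l_f ∈ {2, 4}; with 0 ≤ l_f ≤ n_f−1 = 2, the allowed l_f values are {2}.
For l_f = 2: m_f ∈ {m_i−1, m_i, m_i+1} ∩ [−2, 2] = {-1, 0, 1} → 3 states.
Total: 3.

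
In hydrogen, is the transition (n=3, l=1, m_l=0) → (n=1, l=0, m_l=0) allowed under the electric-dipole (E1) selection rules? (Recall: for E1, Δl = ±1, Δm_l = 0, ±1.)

allowed

l: 1 → 0 (Δl = -1). Δl = ±1 ✓.
m_l: 0 → 0 (Δm_l = +0). |Δm_l| ≤ 1 ✓.
All E1 selection rules are satisfied.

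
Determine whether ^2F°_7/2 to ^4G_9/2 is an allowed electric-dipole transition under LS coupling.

Initial level: S=1/2, L=3, J=7/2, parity odd. Final level: S=3/2, L=4, J=9/2, parity even.
Parity must change: odd → even — ok.
ΔS = 0: S: 1/2 → 3/2 — fails.
ΔL = 0, ±1 (not L=0↔0): L: 3 → 4, ΔL = +1 — ok.
ΔJ = 0, ±1 (not J=0↔0): J: 7/2 → 9/2, ΔJ = +1 — ok.
Rule(s) violated: ΔS.

forbidden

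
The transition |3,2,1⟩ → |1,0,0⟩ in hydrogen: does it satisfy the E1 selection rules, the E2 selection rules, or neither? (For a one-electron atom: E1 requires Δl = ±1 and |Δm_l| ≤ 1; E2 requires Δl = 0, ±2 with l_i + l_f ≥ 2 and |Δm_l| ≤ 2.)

Δl = 0 − 2 = -2; l_i + l_f = 2.
Δm_l = -1.
E1 (Δl = ±1, |Δm_l| ≤ 1): not satisfied.
E2 (Δl = 0,±2, l_i+l_f ≥ 2, |Δm_l| ≤ 2): satisfied.

E2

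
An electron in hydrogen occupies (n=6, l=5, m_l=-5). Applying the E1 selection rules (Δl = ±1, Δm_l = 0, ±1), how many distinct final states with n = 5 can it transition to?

1

E1 requires Δl = ±1, so l_f ∈ {4, 6}; with 0 ≤ l_f ≤ n_f−1 = 4, the allowed l_f values are {4}.
For l_f = 4: m_f ∈ {m_i−1, m_i, m_i+1} ∩ [−4, 4] = {-4} → 1 state.
Total: 1.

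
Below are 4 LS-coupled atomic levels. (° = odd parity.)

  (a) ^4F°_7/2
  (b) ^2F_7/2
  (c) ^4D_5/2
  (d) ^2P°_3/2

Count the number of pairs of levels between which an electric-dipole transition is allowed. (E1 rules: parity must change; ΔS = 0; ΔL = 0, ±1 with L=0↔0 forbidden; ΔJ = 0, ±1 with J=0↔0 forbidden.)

1

(a)–(b): forbidden (ΔS).
(a)–(c): allowed.
(a)–(d): forbidden (parity, ΔS, ΔL, ΔJ).
(b)–(c): forbidden (parity, ΔS).
(b)–(d): forbidden (ΔL, ΔJ).
(c)–(d): forbidden (ΔS).
Allowed pairs: 1 of 6.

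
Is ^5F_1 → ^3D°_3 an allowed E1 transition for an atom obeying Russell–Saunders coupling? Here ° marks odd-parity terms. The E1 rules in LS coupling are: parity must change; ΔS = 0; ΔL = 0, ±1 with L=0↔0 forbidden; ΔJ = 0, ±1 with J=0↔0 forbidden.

forbidden

Initial level: S=2, L=3, J=1, parity even. Final level: S=1, L=2, J=3, parity odd.
ΔS = 0: S: 2 → 1 — fails.
ΔL = 0, ±1 (not L=0↔0): L: 3 → 2, ΔL = -1 — ok.
ΔJ = 0, ±1 (not J=0↔0): J: 1 → 3, ΔJ = +2 — fails.
Parity must change: even → odd — ok.
Rule(s) violated: ΔS, ΔJ.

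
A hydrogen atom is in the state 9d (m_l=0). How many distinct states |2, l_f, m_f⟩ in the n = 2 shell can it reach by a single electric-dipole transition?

E1 requires Δl = ±1, so l_f ∈ {1, 3}; with 0 ≤ l_f ≤ n_f−1 = 1, the allowed l_f values are {1}.
For l_f = 1: m_f ∈ {m_i−1, m_i, m_i+1} ∩ [−1, 1] = {-1, 0, 1} → 3 states.
Total: 3.

3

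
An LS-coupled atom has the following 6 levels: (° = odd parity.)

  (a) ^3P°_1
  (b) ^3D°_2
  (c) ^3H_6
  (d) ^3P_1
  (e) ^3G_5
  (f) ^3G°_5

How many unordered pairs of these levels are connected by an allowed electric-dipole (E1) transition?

4

(a)–(b): forbidden (parity).
(a)–(c): forbidden (ΔL, ΔJ).
(a)–(d): allowed.
(a)–(e): forbidden (ΔL, ΔJ).
(a)–(f): forbidden (parity, ΔL, ΔJ).
(b)–(c): forbidden (ΔL, ΔJ).
(b)–(d): allowed.
(b)–(e): forbidden (ΔL, ΔJ).
(b)–(f): forbidden (parity, ΔL, ΔJ).
(c)–(d): forbidden (parity, ΔL, ΔJ).
(c)–(e): forbidden (parity).
(c)–(f): allowed.
(d)–(e): forbidden (parity, ΔL, ΔJ).
(d)–(f): forbidden (ΔL, ΔJ).
(e)–(f): allowed.
Allowed pairs: 4 of 15.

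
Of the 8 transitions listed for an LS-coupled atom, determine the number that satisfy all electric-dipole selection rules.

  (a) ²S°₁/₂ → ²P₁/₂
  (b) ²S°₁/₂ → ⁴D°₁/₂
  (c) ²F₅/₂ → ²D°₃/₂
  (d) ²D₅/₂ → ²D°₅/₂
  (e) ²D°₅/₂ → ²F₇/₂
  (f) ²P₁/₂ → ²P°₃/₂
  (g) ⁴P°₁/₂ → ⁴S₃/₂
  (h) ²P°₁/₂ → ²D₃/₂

(a) allowed
(b) forbidden (parity, ΔS, ΔL fail)
(c) allowed
(d) allowed
(e) allowed
(f) allowed
(g) allowed
(h) allowed
Total allowed: 7 of 8.

7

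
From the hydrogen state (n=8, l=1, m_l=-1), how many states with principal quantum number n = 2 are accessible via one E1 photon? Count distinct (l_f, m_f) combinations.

E1 requires Δl = ±1, so l_f ∈ {0, 2}; with 0 ≤ l_f ≤ n_f−1 = 1, the allowed l_f values are {0}.
For l_f = 0: m_f ∈ {m_i−1, m_i, m_i+1} ∩ [−0, 0] = {0} → 1 state.
Total: 1.

1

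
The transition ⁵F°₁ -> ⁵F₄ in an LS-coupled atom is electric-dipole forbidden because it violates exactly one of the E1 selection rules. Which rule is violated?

the ΔJ = 0, ±1 rule

Reading off the term symbols: S 2→2, L 3→3, J 1→4, parity odd→even.
Parity must change: odd → even — passes.
ΔS = 0: S: 2 → 2 — passes.
ΔL = 0, ±1 (not L=0↔0): L: 3 → 3, ΔL = +0 — passes.
ΔJ = 0, ±1 (not J=0↔0): J: 1 → 4, ΔJ = +3 — fails.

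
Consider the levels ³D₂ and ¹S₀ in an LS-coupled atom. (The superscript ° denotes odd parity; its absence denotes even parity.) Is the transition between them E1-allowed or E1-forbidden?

forbidden

Reading off the term symbols: S 1→0, L 2→0, J 2→0, parity even→even.
Parity must change: even → even — fails.
ΔS = 0: S: 1 → 0 — fails.
ΔL = 0, ±1 (not L=0↔0): L: 2 → 0, ΔL = -2 — fails.
ΔJ = 0, ±1 (not J=0↔0): J: 2 → 0, ΔJ = -2 — fails.
Rule(s) violated: parity, ΔS, ΔL, ΔJ.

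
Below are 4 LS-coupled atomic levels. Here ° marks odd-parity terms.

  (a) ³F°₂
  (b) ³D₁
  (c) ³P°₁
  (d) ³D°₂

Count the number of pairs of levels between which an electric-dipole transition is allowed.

3

(a)–(b): allowed.
(a)–(c): forbidden (parity, ΔL).
(a)–(d): forbidden (parity).
(b)–(c): allowed.
(b)–(d): allowed.
(c)–(d): forbidden (parity).
Allowed pairs: 3 of 6.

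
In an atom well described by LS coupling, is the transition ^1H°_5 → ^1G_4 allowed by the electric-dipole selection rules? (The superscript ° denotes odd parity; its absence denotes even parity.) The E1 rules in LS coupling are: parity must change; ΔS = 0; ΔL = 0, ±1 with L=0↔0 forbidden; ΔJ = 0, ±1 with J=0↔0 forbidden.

Parity must change: odd → even — satisfied.
ΔS = 0: S: 0 → 0 — satisfied.
ΔL = 0, ±1 (not L=0↔0): L: 5 → 4, ΔL = -1 — satisfied.
ΔJ = 0, ±1 (not J=0↔0): J: 5 → 4, ΔJ = -1 — satisfied.
All four E1 rules are satisfied.

allowed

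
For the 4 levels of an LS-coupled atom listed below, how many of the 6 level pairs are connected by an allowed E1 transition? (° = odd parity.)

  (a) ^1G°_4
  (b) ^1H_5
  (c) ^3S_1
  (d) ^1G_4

2

(a)–(b): allowed.
(a)–(c): forbidden (ΔS, ΔL, ΔJ).
(a)–(d): allowed.
(b)–(c): forbidden (parity, ΔS, ΔL, ΔJ).
(b)–(d): forbidden (parity).
(c)–(d): forbidden (parity, ΔS, ΔL, ΔJ).
Allowed pairs: 2 of 6.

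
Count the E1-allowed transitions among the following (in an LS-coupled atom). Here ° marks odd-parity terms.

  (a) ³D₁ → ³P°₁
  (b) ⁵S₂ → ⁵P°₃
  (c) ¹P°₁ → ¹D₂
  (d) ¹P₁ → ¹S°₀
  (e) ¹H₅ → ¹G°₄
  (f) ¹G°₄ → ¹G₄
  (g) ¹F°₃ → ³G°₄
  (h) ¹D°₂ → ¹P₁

(a) allowed
(b) allowed
(c) allowed
(d) allowed
(e) allowed
(f) allowed
(g) forbidden (parity, ΔS fail)
(h) allowed
Total allowed: 7 of 8.

7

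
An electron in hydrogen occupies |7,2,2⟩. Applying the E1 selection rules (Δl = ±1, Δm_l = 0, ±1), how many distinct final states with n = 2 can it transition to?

E1 requires Δl = ±1, so l_f ∈ {1, 3}; with 0 ≤ l_f ≤ n_f−1 = 1, the allowed l_f values are {1}.
For l_f = 1: m_f ∈ {m_i−1, m_i, m_i+1} ∩ [−1, 1] = {1} → 1 state.
Total: 1.

1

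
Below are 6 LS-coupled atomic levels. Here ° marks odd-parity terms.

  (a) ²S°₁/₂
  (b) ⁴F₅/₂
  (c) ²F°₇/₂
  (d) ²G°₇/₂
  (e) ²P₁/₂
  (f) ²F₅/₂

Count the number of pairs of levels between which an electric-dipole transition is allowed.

3

(a)–(b): forbidden (ΔS, ΔL, ΔJ).
(a)–(c): forbidden (parity, ΔL, ΔJ).
(a)–(d): forbidden (parity, ΔL, ΔJ).
(a)–(e): allowed.
(a)–(f): forbidden (ΔL, ΔJ).
(b)–(c): forbidden (ΔS).
(b)–(d): forbidden (ΔS).
(b)–(e): forbidden (parity, ΔS, ΔL, ΔJ).
(b)–(f): forbidden (parity, ΔS).
(c)–(d): forbidden (parity).
(c)–(e): forbidden (ΔL, ΔJ).
(c)–(f): allowed.
(d)–(e): forbidden (ΔL, ΔJ).
(d)–(f): allowed.
(e)–(f): forbidden (parity, ΔL, ΔJ).
Allowed pairs: 3 of 15.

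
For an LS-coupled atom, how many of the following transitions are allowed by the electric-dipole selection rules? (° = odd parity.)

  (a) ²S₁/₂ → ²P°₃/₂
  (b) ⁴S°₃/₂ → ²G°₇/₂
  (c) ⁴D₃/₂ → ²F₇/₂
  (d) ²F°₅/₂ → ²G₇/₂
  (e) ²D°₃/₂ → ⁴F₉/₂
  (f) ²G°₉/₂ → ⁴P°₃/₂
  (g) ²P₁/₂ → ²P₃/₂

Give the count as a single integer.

2

(a) allowed
(b) forbidden (parity, ΔS, ΔL, ΔJ fail)
(c) forbidden (parity, ΔS, ΔJ fail)
(d) allowed
(e) forbidden (ΔS, ΔJ fail)
(f) forbidden (parity, ΔS, ΔL, ΔJ fail)
(g) forbidden (parity fails)
Total allowed: 2 of 7.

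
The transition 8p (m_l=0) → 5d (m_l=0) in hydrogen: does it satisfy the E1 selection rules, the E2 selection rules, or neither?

Δl = 2 − 1 = +1; l_i + l_f = 3.
Δm_l = +0.
E1 (Δl = ±1, |Δm_l| ≤ 1): satisfied.
E2 (Δl = 0,±2, l_i+l_f ≥ 2, |Δm_l| ≤ 2): not satisfied.

E1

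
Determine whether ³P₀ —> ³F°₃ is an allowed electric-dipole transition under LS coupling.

Reading off the term symbols: S 1→1, L 1→3, J 0→3, parity even→odd.
Parity must change: even → odd — satisfied.
ΔS = 0: S: 1 → 1 — satisfied.
ΔL = 0, ±1 (not L=0↔0): L: 1 → 3, ΔL = +2 — violated.
ΔJ = 0, ±1 (not J=0↔0): J: 0 → 3, ΔJ = +3 — violated.
Rule(s) violated: ΔL, ΔJ.

forbidden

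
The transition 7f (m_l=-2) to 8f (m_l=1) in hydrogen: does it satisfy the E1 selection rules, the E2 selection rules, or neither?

Δl = 3 − 3 = +0; l_i + l_f = 6.
Δm_l = +3.
E1 (Δl = ±1, |Δm_l| ≤ 1): not satisfied.
E2 (Δl = 0,±2, l_i+l_f ≥ 2, |Δm_l| ≤ 2): not satisfied.

neither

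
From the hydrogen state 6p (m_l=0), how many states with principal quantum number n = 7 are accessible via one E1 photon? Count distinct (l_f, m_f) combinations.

E1 requires Δl = ±1, so l_f ∈ {0, 2}; with 0 ≤ l_f ≤ n_f−1 = 6, the allowed l_f values are {0, 2}.
For l_f = 0: m_f ∈ {m_i−1, m_i, m_i+1} ∩ [−0, 0] = {0} → 1 state.
For l_f = 2: m_f ∈ {m_i−1, m_i, m_i+1} ∩ [−2, 2] = {-1, 0, 1} → 3 states.
Total: 4.

4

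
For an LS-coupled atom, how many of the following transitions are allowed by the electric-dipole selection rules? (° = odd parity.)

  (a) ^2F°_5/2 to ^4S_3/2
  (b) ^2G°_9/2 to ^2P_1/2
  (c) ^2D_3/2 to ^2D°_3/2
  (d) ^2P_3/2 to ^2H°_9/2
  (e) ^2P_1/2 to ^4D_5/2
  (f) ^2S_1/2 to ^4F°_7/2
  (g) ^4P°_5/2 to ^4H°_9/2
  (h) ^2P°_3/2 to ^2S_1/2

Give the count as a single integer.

2

(a) forbidden (ΔS, ΔL fail)
(b) forbidden (ΔL, ΔJ fail)
(c) allowed
(d) forbidden (ΔL, ΔJ fail)
(e) forbidden (parity, ΔS, ΔJ fail)
(f) forbidden (ΔS, ΔL, ΔJ fail)
(g) forbidden (parity, ΔL, ΔJ fail)
(h) allowed
Total allowed: 2 of 8.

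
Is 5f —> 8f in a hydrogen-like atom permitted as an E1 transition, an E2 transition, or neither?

Δl = 3 − 3 = +0; l_i + l_f = 6.
E1 (Δl = ±1): not satisfied.
E2 (Δl = 0,±2, l_i+l_f ≥ 2): satisfied.

E2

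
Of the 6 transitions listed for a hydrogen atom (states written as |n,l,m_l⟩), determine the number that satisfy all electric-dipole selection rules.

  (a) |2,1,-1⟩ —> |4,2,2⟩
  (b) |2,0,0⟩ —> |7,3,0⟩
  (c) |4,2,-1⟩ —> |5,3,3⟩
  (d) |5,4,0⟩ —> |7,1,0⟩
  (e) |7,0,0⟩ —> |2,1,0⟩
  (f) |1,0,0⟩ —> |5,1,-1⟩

2

(a) forbidden — Δm_l = +3 (E1 requires Δm_l = 0, ±1)
(b) forbidden — Δl = +3 (E1 requires Δl = ±1)
(c) forbidden — Δm_l = +4 (E1 requires Δm_l = 0, ±1)
(d) forbidden — Δl = -3 (E1 requires Δl = ±1)
(e) allowed
(f) allowed
Total allowed: 2 of 6.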